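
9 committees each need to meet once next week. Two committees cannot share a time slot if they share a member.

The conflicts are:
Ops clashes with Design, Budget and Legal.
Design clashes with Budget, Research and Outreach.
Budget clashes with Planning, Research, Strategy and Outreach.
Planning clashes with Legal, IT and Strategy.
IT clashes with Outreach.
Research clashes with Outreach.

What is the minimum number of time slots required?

Design, Budget, Research, Outreach all conflict with each other, so at least 4 time slots are needed.
4 time slots suffice: time slot 1 → {Budget, Legal, IT}; time slot 2 → {Design, Planning}; time slot 3 → {Ops, Strategy, Outreach}; time slot 4 → {Research}. Every pair that conflicts lands in different time slots.

4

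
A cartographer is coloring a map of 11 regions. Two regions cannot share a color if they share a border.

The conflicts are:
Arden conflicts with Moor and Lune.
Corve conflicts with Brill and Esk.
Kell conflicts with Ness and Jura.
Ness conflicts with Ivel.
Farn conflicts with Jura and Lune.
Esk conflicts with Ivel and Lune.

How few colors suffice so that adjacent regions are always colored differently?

The cycle Kell-Ness-Ivel-Esk-Lune-Farn-Jura-Kell has odd length 7, so it cannot be 2-colored; at least 3 colors are needed.
3 colors suffice: color 1 → {Arden, Ness, Brill, Farn, Esk}; color 2 → {Corve, Jura, Ivel, Moor, Lune}; color 3 → {Kell}. Each listed conflict is separated.

3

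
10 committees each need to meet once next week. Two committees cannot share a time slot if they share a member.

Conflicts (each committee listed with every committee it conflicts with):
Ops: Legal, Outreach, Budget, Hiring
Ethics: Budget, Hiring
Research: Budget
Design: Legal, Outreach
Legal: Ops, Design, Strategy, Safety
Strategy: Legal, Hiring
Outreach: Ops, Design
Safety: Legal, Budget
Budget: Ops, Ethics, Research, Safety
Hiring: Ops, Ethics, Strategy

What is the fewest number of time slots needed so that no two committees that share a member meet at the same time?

Design and Legal conflict, so at least 2 time slots are needed.
Using 2 time slots: Ops=1, Ethics=1, Research=1, Design=1, Legal=2, Strategy=1, Outreach=2, Safety=1, Budget=2, Hiring=2. Each listed conflict is separated.

2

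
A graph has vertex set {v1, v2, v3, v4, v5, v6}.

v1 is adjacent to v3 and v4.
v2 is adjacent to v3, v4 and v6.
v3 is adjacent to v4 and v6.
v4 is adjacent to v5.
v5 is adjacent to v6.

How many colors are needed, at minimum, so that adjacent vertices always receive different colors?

v2, v3, v6 are mutually adjacent, so at least 3 colors are needed.
3 colors suffice: color red → {v4, v6}; color blue → {v3, v5}; color green → {v1, v2}. Each edge has distinct colors on its endpoints.

3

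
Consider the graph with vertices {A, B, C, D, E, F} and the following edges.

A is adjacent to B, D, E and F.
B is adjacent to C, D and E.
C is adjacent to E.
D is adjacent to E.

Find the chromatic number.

A, B, D, E are mutually adjacent (a clique of size 4), so at least 4 colors are needed.
4 colors suffice: color red → {E, F}; color blue → {B}; color green → {A, C}; color yellow → {D}. Each edge has distinct colors on its endpoints.

4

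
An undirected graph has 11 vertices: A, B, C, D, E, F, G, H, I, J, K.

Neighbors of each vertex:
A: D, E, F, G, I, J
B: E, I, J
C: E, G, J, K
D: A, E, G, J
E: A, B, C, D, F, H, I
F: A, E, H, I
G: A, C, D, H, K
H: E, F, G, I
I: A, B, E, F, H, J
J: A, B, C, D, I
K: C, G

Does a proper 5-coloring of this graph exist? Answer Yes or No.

The chromatic number is 4. E, F, H, I form a clique, so at least 4 colors are needed.
4 colors suffice: A=green, B=green, C=blue, D=blue, E=red, F=yellow, G=red, H=green, I=blue, J=red, K=green.
Since 5 ≥ 4, a proper 5-coloring certainly exists.

Yes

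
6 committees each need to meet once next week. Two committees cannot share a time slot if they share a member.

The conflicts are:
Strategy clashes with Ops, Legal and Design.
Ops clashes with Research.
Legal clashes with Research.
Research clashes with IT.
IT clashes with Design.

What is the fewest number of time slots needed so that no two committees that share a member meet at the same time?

3

The cycle IT-Design-Strategy-Ops-Research-IT has odd length 5, so it cannot be 2-colored; at least 3 time slots are needed.
3 time slots suffice: Strategy=1, Ops=2, Legal=2, Research=1, IT=3, Design=2. No two conflicting committees share a time slot.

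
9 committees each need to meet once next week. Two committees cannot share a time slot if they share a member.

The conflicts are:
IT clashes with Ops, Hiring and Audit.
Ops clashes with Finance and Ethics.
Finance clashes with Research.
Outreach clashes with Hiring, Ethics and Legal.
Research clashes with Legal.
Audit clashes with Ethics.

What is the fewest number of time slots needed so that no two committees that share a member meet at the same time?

The cycle IT-Hiring-Outreach-Ethics-Ops-IT has odd length 5, so it cannot be 2-colored; at least 3 time slots are needed.
A valid assignment using 3 time slots: IT=1, Ops=3, Finance=2, Outreach=1, Hiring=2, Research=1, Audit=3, Ethics=2, Legal=2. Each listed conflict is separated.

3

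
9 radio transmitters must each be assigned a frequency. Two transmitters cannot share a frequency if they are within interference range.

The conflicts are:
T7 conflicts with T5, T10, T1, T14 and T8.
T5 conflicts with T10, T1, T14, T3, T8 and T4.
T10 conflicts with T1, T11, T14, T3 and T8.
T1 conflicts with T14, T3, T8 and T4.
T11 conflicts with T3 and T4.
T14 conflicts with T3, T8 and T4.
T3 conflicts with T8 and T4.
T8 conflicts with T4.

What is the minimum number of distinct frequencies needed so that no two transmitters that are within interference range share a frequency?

T7, T5, T10, T1, T14, T8 all conflict with each other, so at least 6 frequencies are needed.
6 frequencies suffice: frequency 1 → {T11, T14}; frequency 2 → {T10, T4}; frequency 3 → {T1}; frequency 4 → {T7, T3}; frequency 5 → {T5}; frequency 6 → {T8}. Every pair that conflicts lands in different frequencies.

6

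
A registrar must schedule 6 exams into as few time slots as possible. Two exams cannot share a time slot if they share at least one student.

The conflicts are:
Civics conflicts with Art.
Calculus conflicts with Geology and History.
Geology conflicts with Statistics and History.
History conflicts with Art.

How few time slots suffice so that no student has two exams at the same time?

3

Calculus, Geology, History pairwise conflict, so at least 3 time slots are needed.
3 time slots suffice: time slot 1 → {Geology, Art}; time slot 2 → {Civics, Statistics, History}; time slot 3 → {Calculus}. No two conflicting exams share a time slot.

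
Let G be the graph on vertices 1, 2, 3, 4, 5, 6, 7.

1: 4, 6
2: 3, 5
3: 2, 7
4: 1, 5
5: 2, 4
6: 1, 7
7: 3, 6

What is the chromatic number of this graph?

3

The cycle 1-4-5-2-3-7-6-1 has odd length 7, so it cannot be 2-colored; at least 3 colors are needed.
3 colors suffice: color a → {1, 2, 7}; color b → {3, 5, 6}; color c → {4}. Each edge has distinct colors on its endpoints.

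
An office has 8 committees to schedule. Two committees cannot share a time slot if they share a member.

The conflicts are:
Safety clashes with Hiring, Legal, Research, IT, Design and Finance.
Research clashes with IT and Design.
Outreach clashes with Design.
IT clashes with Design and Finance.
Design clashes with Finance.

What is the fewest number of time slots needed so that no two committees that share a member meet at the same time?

4

Safety, IT, Design, Finance all conflict with each other, so at least 4 time slots are needed.
Using 4 time slots: Safety=1, Hiring=2, Legal=2, Research=4, Outreach=1, IT=3, Design=2, Finance=4. No two conflicting committees share a time slot.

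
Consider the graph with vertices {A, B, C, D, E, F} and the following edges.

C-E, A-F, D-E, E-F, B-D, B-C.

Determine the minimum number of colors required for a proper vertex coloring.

B and D are adjacent, so at least 2 colors are needed.
A valid assignment using 2 colors: A=1, B=1, C=2, D=2, E=1, F=2. Every edge joins two different colors.

2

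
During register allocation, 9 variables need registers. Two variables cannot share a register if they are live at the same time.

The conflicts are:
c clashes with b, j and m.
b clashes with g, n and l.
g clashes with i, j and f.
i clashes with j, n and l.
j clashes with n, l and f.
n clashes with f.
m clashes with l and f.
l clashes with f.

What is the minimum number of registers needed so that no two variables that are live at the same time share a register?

3

j, n, f pairwise conflict, so at least 3 registers are needed.
3 registers suffice: c=2, b=1, g=2, i=3, j=1, n=2, m=1, l=2, f=3. Every pair that conflicts lands in different registers.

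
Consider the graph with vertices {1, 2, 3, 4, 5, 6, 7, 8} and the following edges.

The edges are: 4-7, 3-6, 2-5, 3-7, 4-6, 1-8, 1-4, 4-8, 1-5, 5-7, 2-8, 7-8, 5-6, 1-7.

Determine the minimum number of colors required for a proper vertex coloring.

1, 4, 7, 8 are pairwise adjacent (a clique of size 4), so at least 4 colors are needed.
4 colors suffice: color a → {2, 6, 7}; color b → {3, 4, 5}; color c → {1}; color d → {8}. Each edge has distinct colors on its endpoints.

4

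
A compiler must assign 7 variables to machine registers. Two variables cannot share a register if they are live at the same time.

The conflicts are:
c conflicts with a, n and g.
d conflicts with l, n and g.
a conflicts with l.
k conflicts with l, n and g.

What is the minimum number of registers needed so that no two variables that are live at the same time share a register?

The cycle k-g-c-a-l-k has odd length 5, so it cannot be 2-colored; at least 3 registers are needed.
Using 3 registers: c=1, d=3, a=2, k=3, l=1, n=2, g=2. No two conflicting variables share a register.

3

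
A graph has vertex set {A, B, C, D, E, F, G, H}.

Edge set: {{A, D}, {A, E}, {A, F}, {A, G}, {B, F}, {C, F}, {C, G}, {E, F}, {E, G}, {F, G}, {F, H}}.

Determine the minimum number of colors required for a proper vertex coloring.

4

A, E, F, G are mutually adjacent (a clique of size 4), so at least 4 colors are needed.
4 colors suffice: color red → {D, F}; color blue → {A, B, C, H}; color green → {G}; color yellow → {E}. Every edge joins two different colors.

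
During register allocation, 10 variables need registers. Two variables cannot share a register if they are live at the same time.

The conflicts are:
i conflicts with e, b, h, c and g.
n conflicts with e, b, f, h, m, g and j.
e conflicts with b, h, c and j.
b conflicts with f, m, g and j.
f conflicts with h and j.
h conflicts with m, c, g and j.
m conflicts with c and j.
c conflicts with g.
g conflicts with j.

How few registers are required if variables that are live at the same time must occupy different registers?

4

n, f, h, j all conflict with each other, so at least 4 registers are needed.
4 registers suffice: register 1 → {b, h}; register 2 → {c, j}; register 3 → {i, n}; register 4 → {e, f, m, g}. Every pair that conflicts lands in different registers.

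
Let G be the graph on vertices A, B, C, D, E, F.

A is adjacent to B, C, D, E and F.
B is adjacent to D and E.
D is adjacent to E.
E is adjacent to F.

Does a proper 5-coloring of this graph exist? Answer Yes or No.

Yes

The chromatic number is 4. A, B, D, E are mutually adjacent (a clique of size 4), so at least 4 colors are needed.
One proper 4-coloring: A=1, B=4, C=2, D=3, E=2, F=3.
Since 5 ≥ 4, a proper 5-coloring certainly exists.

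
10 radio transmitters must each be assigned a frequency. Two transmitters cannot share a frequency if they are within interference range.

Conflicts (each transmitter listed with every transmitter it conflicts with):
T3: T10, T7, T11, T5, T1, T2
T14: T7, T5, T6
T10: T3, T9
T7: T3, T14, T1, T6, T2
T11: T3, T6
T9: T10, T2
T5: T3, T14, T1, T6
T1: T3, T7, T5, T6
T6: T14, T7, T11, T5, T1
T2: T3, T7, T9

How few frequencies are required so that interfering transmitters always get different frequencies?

T5, T1, T6 pairwise conflict, so at least 3 frequencies are needed.
Using 3 frequencies: T3=1, T14=3, T10=2, T7=2, T11=2, T9=1, T5=2, T1=3, T6=1, T2=3. Each listed conflict is separated.

3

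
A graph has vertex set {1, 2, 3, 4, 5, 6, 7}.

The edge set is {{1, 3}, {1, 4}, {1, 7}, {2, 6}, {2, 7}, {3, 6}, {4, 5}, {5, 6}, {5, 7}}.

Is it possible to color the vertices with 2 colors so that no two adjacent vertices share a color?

No

The cycle 3-6-2-7-1-3 has odd length 5, so it cannot be 2-colored; at least 3 colors are needed.
So 2 colors are not enough.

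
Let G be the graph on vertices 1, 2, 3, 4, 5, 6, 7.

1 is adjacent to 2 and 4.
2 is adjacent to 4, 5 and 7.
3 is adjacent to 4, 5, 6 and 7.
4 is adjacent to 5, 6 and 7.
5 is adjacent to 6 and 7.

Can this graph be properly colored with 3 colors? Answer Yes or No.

No

2, 4, 5, 7 are mutually adjacent (a clique of size 4), so at least 4 colors are needed.
So 3 colors are not enough.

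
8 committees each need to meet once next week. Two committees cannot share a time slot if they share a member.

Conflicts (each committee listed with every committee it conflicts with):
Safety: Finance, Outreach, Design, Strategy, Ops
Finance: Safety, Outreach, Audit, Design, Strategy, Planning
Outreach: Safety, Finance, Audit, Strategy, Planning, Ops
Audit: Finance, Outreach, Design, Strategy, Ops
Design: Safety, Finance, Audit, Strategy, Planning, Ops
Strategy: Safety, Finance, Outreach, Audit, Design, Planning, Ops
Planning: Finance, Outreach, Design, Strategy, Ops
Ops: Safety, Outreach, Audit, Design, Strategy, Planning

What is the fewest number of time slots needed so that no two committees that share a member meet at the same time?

Design, Strategy, Planning, Ops all conflict with each other, so at least 4 time slots are needed.
4 time slots suffice: time slot 1 → {Strategy}; time slot 2 → {Outreach, Design}; time slot 3 → {Finance, Ops}; time slot 4 → {Safety, Audit, Planning}. No two conflicting committees share a time slot.

4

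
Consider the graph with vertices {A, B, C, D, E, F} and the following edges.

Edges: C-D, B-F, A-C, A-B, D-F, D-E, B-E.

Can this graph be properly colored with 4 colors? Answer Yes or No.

The chromatic number is 3. The cycle B-A-C-D-F-B has odd length 5, so it cannot be 2-colored; at least 3 colors are needed.
3 colors suffice: color red → {B, D}; color blue → {C, E, F}; color green → {A}.
Since 4 ≥ 3, a proper 4-coloring certainly exists.

Yes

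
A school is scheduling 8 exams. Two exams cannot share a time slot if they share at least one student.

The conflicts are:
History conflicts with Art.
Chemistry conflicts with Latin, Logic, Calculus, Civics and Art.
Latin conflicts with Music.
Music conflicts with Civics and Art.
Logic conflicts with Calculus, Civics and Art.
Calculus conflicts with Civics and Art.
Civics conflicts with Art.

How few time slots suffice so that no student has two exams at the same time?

5

Chemistry, Logic, Calculus, Civics, Art are mutually in conflict, so at least 5 time slots are needed.
A valid assignment using 5 time slots: History=2, Chemistry=3, Latin=1, Music=3, Logic=4, Calculus=5, Civics=2, Art=1. No two conflicting exams share a time slot.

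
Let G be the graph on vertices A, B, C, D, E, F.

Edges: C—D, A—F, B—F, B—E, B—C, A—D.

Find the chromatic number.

3

The cycle C-B-F-A-D-C has odd length 5, so it cannot be 2-colored; at least 3 colors are needed.
3 colors suffice: color 1 → {B, D}; color 2 → {C, E, F}; color 3 → {A}. No two adjacent vertices share a color.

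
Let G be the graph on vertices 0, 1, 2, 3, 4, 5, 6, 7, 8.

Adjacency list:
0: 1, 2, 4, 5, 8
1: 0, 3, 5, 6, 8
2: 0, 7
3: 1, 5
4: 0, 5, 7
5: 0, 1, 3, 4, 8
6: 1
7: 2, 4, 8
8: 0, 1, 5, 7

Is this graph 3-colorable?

0, 1, 5, 8 are pairwise adjacent (a clique of size 4), so at least 4 colors are needed.
So 3 colors are not enough.

No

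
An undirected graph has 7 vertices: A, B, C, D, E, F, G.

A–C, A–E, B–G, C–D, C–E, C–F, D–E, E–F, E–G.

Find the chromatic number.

3

C, D, E form a triangle, so at least 3 colors are needed.
3 colors suffice: color 1 → {B, E}; color 2 → {C, G}; color 3 → {A, D, F}. No two adjacent vertices share a color.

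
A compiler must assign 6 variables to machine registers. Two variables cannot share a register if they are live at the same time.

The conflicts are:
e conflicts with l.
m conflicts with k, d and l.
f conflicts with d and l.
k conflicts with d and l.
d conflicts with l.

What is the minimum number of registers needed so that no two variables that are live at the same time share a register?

4

m, k, d, l are mutually in conflict, so at least 4 registers are needed.
Using 4 registers: e=2, m=3, f=3, k=4, d=2, l=1. No two conflicting variables share a register.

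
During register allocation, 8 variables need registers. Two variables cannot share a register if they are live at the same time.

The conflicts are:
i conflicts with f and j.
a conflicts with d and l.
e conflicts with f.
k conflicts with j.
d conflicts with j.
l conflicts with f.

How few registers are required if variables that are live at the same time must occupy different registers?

i and f conflict, so at least 2 registers are needed.
2 registers suffice: i=2, a=1, e=2, k=2, d=2, l=2, f=1, j=1. Each listed conflict is separated.

2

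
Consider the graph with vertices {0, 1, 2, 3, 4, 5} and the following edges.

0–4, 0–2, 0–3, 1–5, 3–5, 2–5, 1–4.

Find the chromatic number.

The cycle 1-5-3-0-4-1 has odd length 5, so it cannot be 2-colored; at least 3 colors are needed.
3 colors suffice: color a → {0, 5}; color b → {1, 2, 3}; color c → {4}. Each edge has distinct colors on its endpoints.

3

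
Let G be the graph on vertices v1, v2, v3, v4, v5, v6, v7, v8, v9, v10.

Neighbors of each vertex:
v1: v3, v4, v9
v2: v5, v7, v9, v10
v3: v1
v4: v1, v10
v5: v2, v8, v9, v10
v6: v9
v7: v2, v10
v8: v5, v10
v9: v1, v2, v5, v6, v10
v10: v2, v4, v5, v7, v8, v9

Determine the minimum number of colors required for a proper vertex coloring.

4

v2, v5, v9, v10 are mutually adjacent (a clique of size 4), so at least 4 colors are needed.
4 colors suffice: color 1 → {v1, v6, v10}; color 2 → {v3, v4, v7, v8, v9}; color 3 → {v2}; color 4 → {v5}. No two adjacent vertices share a color.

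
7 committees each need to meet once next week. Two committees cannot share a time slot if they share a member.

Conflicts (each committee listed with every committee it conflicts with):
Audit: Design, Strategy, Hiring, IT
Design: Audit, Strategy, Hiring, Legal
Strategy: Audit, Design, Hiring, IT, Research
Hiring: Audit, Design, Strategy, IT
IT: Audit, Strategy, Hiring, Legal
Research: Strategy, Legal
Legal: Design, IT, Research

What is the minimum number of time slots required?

4

Audit, Design, Strategy, Hiring all conflict with each other, so at least 4 time slots are needed.
A valid assignment using 4 time slots: Audit=4, Design=3, Strategy=1, Hiring=2, IT=3, Research=2, Legal=1. Each listed conflict is separated.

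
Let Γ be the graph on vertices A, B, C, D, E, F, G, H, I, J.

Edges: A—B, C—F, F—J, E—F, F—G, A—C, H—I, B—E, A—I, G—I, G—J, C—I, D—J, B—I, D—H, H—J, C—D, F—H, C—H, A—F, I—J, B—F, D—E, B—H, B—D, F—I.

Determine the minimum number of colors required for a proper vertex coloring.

B, F, H, I are pairwise adjacent (a clique of size 4), so at least 4 colors are needed.
4 colors suffice: A=yellow, B=green, C=green, D=red, E=blue, F=red, G=yellow, H=yellow, I=blue, J=green. Each edge has distinct colors on its endpoints.

4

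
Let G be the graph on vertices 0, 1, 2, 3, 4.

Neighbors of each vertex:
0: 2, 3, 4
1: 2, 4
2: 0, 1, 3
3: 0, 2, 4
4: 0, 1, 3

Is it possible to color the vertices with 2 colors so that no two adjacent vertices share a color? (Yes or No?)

0, 3, 4 form a triangle, so at least 3 colors are needed.
So 2 colors are not enough.

No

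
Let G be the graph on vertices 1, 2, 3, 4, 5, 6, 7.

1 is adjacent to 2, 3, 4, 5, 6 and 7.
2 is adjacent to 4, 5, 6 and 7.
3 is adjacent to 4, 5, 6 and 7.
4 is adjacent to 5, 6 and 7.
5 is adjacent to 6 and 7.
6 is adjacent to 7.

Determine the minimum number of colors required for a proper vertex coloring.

1, 2, 4, 5, 6, 7 are mutually adjacent (a clique of size 6), so at least 6 colors are needed.
A valid assignment using 6 colors: 1=b, 2=f, 3=f, 4=e, 5=a, 6=c, 7=d. Each edge has distinct colors on its endpoints.

6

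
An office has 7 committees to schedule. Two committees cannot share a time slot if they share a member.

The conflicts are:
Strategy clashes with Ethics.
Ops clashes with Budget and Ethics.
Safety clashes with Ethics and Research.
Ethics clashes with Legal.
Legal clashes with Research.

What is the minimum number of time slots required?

Safety and Research conflict, so at least 2 time slots are needed.
2 time slots suffice: time slot 1 → {Budget, Ethics, Research}; time slot 2 → {Strategy, Ops, Safety, Legal}. Each listed conflict is separated.

2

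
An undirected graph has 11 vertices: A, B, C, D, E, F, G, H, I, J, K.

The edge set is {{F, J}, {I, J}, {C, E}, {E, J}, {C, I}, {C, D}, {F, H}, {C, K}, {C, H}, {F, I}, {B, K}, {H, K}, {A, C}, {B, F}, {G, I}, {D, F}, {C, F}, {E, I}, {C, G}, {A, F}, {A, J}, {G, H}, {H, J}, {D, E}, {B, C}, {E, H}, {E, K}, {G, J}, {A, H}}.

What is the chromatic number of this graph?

C, E, H, K are mutually adjacent (a clique of size 4), so at least 4 colors are needed.
4 colors suffice: A=yellow, B=green, C=red, D=green, E=blue, F=blue, G=blue, H=green, I=green, J=red, K=yellow. No two adjacent vertices share a color.

4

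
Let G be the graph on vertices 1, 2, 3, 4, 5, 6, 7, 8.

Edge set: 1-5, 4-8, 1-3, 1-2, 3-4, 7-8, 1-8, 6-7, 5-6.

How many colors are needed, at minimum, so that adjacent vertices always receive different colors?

The cycle 7-8-1-5-6-7 has odd length 5, so it cannot be 2-colored; at least 3 colors are needed.
3 colors suffice: 1=red, 2=blue, 3=blue, 4=red, 5=blue, 6=red, 7=green, 8=blue. No two adjacent vertices share a color.

3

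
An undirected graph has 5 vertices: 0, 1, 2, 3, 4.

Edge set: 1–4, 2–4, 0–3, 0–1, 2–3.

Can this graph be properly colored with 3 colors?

The chromatic number is 3. The cycle 2-3-0-1-4-2 has odd length 5, so it cannot be 2-colored; at least 3 colors are needed.
3 colors suffice: color red → {0, 2}; color blue → {1, 3}; color green → {4}.
That is already a proper 3-coloring.

Yes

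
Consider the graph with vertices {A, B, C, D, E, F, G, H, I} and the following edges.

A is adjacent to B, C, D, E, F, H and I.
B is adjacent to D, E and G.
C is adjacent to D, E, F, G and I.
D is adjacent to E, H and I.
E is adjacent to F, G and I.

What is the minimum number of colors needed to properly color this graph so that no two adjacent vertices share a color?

A, C, D, E, I are pairwise adjacent (a clique of size 5), so at least 5 colors are needed.
5 colors suffice: A=1, B=3, C=3, D=4, E=2, F=4, G=1, H=2, I=5. No two adjacent vertices share a color.

5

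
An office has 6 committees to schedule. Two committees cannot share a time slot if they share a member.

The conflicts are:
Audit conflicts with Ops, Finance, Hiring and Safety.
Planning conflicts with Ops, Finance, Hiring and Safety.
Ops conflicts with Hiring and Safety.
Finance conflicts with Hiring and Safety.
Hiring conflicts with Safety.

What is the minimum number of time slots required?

Planning, Ops, Hiring, Safety are mutually in conflict, so at least 4 time slots are needed.
4 time slots suffice: Audit=4, Planning=4, Ops=3, Finance=3, Hiring=2, Safety=1. Every pair that conflicts lands in different time slots.

4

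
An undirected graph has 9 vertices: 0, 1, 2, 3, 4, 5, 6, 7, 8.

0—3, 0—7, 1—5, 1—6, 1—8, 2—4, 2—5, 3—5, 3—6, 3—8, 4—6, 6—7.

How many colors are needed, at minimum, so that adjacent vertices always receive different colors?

The cycle 5-3-6-4-2-5 has odd length 5, so it cannot be 2-colored; at least 3 colors are needed.
3 colors suffice: color a → {0, 5, 6, 8}; color b → {1, 2, 3, 7}; color c → {4}. Every edge joins two different colors.

3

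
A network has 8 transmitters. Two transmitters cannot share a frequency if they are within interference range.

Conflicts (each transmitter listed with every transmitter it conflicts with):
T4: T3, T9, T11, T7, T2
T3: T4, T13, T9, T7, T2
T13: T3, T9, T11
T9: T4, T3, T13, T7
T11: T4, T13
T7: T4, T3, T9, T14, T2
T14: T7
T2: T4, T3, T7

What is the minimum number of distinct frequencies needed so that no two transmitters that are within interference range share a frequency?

4

T4, T3, T7, T2 all conflict with each other, so at least 4 frequencies are needed.
4 frequencies suffice: frequency 1 → {T13, T7}; frequency 2 → {T3, T11, T14}; frequency 3 → {T4}; frequency 4 → {T9, T2}. Each listed conflict is separated.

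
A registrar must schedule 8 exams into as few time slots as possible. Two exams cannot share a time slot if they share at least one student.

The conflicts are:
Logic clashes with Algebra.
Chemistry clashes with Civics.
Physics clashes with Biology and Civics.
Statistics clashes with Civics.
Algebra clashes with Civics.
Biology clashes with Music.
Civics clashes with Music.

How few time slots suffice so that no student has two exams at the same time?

2

Chemistry and Civics conflict, so at least 2 time slots are needed.
2 time slots suffice: Logic=1, Chemistry=2, Physics=2, Statistics=2, Algebra=2, Biology=1, Civics=1, Music=2. Every pair that conflicts lands in different time slots.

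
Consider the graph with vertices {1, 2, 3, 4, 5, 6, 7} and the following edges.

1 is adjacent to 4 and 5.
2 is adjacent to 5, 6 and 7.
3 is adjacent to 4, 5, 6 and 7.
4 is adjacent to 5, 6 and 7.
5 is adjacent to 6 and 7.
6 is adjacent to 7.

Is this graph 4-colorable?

No

3, 4, 5, 6, 7 are mutually adjacent (a clique of size 5), so at least 5 colors are needed.
So 4 colors are not enough.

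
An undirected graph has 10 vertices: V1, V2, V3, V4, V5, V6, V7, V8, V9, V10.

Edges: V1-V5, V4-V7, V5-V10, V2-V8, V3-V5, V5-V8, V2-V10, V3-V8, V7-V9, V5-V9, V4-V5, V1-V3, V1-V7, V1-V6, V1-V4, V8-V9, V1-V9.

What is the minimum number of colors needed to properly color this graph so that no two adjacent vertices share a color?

V3, V5, V8 are pairwise adjacent, so at least 3 colors are needed.
3 colors suffice: color 1 → {V2, V5, V6, V7}; color 2 → {V1, V8, V10}; color 3 → {V3, V4, V9}. No two adjacent vertices share a color.

3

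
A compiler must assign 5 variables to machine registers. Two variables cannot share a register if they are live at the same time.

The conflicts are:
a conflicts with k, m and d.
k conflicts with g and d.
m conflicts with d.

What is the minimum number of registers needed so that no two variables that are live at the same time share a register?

a, k, d are mutually in conflict, so at least 3 registers are needed.
3 registers suffice: register 1 → {k, m}; register 2 → {g, d}; register 3 → {a}. Every pair that conflicts lands in different registers.

3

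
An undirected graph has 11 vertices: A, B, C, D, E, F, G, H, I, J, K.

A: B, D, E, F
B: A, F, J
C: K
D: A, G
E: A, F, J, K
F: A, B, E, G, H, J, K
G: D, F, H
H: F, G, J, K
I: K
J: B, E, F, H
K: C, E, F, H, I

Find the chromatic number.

A, B, F are mutually adjacent, so at least 3 colors are needed.
3 colors suffice: A=2, B=3, C=1, D=1, E=3, F=1, G=2, H=3, I=1, J=2, K=2. No two adjacent vertices share a color.

3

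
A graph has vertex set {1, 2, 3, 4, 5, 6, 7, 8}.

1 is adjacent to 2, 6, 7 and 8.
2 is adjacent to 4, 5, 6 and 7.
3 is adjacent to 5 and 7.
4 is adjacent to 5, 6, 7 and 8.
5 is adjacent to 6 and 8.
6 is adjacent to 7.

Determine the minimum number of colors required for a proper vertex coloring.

2, 4, 6, 7 are mutually adjacent (a clique of size 4), so at least 4 colors are needed.
4 colors suffice: color red → {1, 3, 4}; color blue → {5, 7}; color green → {2, 8}; color yellow → {6}. Each edge has distinct colors on its endpoints.

4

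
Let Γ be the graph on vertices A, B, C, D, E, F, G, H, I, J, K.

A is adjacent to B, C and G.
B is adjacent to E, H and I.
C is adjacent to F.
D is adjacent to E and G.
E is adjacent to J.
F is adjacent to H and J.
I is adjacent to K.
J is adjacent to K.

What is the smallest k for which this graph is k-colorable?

The cycle A-C-F-H-B-A has odd length 5, so it cannot be 2-colored; at least 3 colors are needed.
3 colors suffice: color 1 → {B, F, G, K}; color 2 → {A, E, H, I}; color 3 → {C, D, J}. No two adjacent vertices share a color.

3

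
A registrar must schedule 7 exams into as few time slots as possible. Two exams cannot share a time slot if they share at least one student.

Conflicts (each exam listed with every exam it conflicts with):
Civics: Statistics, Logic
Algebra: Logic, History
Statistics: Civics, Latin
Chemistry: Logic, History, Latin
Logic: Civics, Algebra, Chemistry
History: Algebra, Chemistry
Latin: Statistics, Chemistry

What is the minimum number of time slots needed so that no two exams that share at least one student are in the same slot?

3

The cycle Chemistry-Latin-Statistics-Civics-Logic-Chemistry has odd length 5, so it cannot be 2-colored; at least 3 time slots are needed.
A valid assignment using 3 time slots: Civics=3, Algebra=1, Statistics=1, Chemistry=1, Logic=2, History=2, Latin=2. No two conflicting exams share a time slot.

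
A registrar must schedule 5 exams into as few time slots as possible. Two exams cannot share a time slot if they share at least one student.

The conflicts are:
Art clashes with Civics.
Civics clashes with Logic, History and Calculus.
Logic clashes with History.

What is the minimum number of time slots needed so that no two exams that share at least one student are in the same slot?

3

Civics, Logic, History all conflict with each other, so at least 3 time slots are needed.
A valid assignment using 3 time slots: Art=2, Civics=1, Logic=3, History=2, Calculus=2. No two conflicting exams share a time slot.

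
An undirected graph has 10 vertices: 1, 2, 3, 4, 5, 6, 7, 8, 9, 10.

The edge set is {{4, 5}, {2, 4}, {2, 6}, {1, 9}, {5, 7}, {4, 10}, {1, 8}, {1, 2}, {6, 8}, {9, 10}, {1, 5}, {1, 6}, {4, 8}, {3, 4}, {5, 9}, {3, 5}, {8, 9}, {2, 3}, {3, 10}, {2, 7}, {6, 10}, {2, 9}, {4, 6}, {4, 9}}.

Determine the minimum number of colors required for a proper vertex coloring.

3

1, 2, 6 are pairwise adjacent, so at least 3 colors are needed.
3 colors suffice: color red → {1, 4, 7}; color blue → {2, 5, 8, 10}; color green → {3, 6, 9}. No two adjacent vertices share a color.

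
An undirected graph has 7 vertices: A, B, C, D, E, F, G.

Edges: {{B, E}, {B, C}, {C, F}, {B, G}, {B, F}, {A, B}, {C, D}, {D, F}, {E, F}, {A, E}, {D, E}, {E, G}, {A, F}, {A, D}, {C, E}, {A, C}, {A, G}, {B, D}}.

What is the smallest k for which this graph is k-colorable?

6

A, B, C, D, E, F are mutually adjacent (a clique of size 6), so at least 6 colors are needed.
One proper 6-coloring: A=2, B=3, C=4, D=6, E=1, F=5, G=4. Every edge joins two different colors.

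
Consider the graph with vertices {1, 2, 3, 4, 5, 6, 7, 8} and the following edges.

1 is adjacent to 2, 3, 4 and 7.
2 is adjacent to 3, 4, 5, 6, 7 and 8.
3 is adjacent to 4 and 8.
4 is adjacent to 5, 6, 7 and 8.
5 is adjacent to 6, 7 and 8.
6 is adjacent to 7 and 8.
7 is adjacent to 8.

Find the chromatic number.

2, 4, 5, 6, 7, 8 are pairwise adjacent (a clique of size 6), so at least 6 colors are needed.
6 colors suffice: 1=c, 2=a, 3=d, 4=b, 5=f, 6=e, 7=d, 8=c. Every edge joins two different colors.

6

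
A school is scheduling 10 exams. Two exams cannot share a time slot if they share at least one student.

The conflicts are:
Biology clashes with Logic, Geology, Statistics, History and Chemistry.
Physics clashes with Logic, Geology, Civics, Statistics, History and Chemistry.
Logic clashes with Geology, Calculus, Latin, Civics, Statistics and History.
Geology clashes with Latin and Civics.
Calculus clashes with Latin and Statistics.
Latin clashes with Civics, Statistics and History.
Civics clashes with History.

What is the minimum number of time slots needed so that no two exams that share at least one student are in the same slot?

4

Physics, Logic, Civics, History are mutually in conflict, so at least 4 time slots are needed.
A valid assignment using 4 time slots: Biology=2, Physics=2, Logic=1, Geology=3, Calculus=4, Latin=2, Civics=4, Statistics=3, History=3, Chemistry=1. No two conflicting exams share a time slot.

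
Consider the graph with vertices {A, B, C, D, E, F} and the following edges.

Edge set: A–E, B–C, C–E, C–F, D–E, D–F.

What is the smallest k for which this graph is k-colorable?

C and E are adjacent, so at least 2 colors are needed.
A valid assignment using 2 colors: A=red, B=blue, C=red, D=red, E=blue, F=blue. Every edge joins two different colors.

2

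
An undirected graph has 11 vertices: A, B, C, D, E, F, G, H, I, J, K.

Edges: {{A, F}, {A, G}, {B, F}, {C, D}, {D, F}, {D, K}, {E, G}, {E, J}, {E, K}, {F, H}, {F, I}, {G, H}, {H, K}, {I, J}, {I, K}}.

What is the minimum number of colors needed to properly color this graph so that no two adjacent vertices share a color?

F and H are adjacent, so at least 2 colors are needed.
A valid assignment using 2 colors: A=blue, B=blue, C=red, D=blue, E=blue, F=red, G=red, H=blue, I=blue, J=red, K=red. No two adjacent vertices share a color.

2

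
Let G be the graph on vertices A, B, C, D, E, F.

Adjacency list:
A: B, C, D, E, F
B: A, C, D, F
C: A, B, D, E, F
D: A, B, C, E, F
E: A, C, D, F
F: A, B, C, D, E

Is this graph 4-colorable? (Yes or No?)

No

A, C, D, E, F form a clique, so at least 5 colors are needed.
So 4 colors are not enough.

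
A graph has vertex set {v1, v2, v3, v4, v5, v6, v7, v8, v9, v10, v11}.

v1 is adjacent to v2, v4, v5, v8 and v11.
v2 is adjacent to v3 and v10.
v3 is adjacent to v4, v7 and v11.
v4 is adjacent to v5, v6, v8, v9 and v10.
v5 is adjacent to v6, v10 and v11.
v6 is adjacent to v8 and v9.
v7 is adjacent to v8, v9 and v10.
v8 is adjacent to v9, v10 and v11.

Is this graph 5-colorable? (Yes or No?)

The chromatic number is 4. v4, v6, v8, v9 are mutually adjacent (a clique of size 4), so at least 4 colors are needed.
One proper 4-coloring: v1=3, v2=1, v3=2, v4=1, v5=2, v6=4, v7=1, v8=2, v9=3, v10=3, v11=1.
Since 5 ≥ 4, a proper 5-coloring certainly exists.

Yes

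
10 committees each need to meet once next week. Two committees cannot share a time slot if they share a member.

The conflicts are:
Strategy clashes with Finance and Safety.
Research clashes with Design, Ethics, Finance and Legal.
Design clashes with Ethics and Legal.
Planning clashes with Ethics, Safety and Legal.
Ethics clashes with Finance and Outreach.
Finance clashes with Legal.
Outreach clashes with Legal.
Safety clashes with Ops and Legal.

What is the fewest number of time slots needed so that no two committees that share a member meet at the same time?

3

Research, Finance, Legal pairwise conflict, so at least 3 time slots are needed.
3 time slots suffice: time slot 1 → {Strategy, Ethics, Ops, Legal}; time slot 2 → {Research, Outreach, Safety}; time slot 3 → {Design, Planning, Finance}. No two conflicting committees share a time slot.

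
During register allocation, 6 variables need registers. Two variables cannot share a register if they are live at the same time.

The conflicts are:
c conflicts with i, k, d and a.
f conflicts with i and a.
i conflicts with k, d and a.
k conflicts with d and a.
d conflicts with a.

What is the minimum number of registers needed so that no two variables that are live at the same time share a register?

c, i, k, d, a are mutually in conflict, so at least 5 registers are needed.
5 registers suffice: c=5, f=3, i=1, k=3, d=4, a=2. No two conflicting variables share a register.

5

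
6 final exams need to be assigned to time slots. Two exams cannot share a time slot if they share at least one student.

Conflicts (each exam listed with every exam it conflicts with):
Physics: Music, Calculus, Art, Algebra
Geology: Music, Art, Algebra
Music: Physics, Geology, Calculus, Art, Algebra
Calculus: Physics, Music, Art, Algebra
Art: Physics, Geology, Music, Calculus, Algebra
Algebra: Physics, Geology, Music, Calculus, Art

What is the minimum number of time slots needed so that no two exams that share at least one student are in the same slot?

Physics, Music, Calculus, Art, Algebra pairwise conflict, so at least 5 time slots are needed.
Using 5 time slots: Physics=4, Geology=4, Music=1, Calculus=5, Art=2, Algebra=3. No two conflicting exams share a time slot.

5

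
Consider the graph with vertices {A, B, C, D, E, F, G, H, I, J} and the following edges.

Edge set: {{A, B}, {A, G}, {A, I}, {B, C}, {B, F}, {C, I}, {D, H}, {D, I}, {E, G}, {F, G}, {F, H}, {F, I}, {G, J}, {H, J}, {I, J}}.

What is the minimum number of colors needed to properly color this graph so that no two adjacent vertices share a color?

B and C are adjacent, so at least 2 colors are needed.
2 colors suffice: A=2, B=1, C=2, D=2, E=2, F=2, G=1, H=1, I=1, J=2. Every edge joins two different colors.

2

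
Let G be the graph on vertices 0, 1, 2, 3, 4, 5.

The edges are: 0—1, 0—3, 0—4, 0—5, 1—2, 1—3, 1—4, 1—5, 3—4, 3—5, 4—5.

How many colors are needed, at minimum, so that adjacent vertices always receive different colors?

5

0, 1, 3, 4, 5 form a clique, so at least 5 colors are needed.
5 colors suffice: color a → {1}; color b → {0, 2}; color c → {4}; color d → {3}; color e → {5}. Each edge has distinct colors on its endpoints.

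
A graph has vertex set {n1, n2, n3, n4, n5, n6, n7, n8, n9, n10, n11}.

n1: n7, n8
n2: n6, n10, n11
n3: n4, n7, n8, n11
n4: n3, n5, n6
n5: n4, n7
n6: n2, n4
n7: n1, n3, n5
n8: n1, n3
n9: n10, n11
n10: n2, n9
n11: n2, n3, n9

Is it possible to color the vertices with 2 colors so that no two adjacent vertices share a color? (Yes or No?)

The cycle n6-n4-n3-n11-n2-n6 has odd length 5, so it cannot be 2-colored; at least 3 colors are needed.
So 2 colors are not enough.

No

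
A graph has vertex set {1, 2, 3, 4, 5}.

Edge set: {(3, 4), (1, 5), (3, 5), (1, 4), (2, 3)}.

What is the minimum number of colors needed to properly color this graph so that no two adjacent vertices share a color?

1 and 4 are adjacent, so at least 2 colors are needed.
2 colors suffice: color red → {1, 3}; color blue → {2, 4, 5}. Each edge has distinct colors on its endpoints.

2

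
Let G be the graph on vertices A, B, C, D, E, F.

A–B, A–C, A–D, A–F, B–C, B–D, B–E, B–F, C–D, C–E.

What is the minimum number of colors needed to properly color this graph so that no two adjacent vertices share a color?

A, B, C, D are pairwise adjacent (a clique of size 4), so at least 4 colors are needed.
A valid assignment using 4 colors: A=2, B=1, C=3, D=4, E=2, F=3. No two adjacent vertices share a color.

4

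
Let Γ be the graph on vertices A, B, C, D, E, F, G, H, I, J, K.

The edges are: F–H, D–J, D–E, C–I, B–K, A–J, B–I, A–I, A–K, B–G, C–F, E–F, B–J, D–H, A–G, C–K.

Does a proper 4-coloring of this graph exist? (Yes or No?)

The chromatic number is 3. The cycle F-C-K-B-J-D-E-F has odd length 7, so it cannot be 2-colored; at least 3 colors are needed.
A valid assignment using 3 colors: A=1, B=1, C=1, D=1, E=3, F=2, G=2, H=3, I=2, J=2, K=2.
Since 4 ≥ 3, a proper 4-coloring certainly exists.

Yes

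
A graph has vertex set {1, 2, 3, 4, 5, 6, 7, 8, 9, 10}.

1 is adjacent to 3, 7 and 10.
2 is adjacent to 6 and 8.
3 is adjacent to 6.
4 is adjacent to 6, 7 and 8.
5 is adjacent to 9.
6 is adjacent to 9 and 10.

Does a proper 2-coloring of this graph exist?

The cycle 3-6-4-7-1-3 has odd length 5, so it cannot be 2-colored; at least 3 colors are needed.
So 2 colors are not enough.

No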